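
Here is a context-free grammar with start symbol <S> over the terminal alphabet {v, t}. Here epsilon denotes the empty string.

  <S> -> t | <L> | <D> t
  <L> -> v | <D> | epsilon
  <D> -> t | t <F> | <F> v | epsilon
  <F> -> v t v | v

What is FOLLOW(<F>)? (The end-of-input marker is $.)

{$, t, v}

FIRST(<F>) = {v}
FIRST(<D>) = {epsilon, t, v}  (via <F> v)
FIRST(<L>) = {epsilon, t, v}  (via <D>)
FIRST(<S>) = {epsilon, t, v}  (via <L>, <D> t)
FOLLOW(<S>) includes $ since <S> is the start symbol.
FOLLOW(<S>): <S> appears on no right-hand side. Thus FOLLOW(<S>) = {$}.
FOLLOW(<L>): in <S>-><L>, the suffix after <L> is empty, so FOLLOW(<L>) ⊇ FOLLOW(<S>) = {$}. Thus FOLLOW(<L>) = {$}.
FOLLOW(<D>): in <S>-><D> t, <D> is followed by t with FIRST {t}; in <L>-><D>, the suffix after <D> is empty, so FOLLOW(<D>) ⊇ FOLLOW(<L>) = {$}. Thus FOLLOW(<D>) = {$, t}.
FOLLOW(<F>): in <D>->t <F>, the suffix after <F> is empty, so FOLLOW(<F>) ⊇ FOLLOW(<D>) = {$, t}; in <D>-><F> v, <F> is followed by v with FIRST {v}. Thus FOLLOW(<F>) = {$, t, v}.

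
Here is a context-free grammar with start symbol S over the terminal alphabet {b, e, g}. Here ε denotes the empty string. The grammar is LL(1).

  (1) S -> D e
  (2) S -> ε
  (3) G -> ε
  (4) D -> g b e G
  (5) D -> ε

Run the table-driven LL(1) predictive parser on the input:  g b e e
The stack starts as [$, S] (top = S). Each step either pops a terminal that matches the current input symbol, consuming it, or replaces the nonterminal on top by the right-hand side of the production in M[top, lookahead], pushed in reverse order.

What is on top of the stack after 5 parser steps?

     Stack        Input      Action
  1  $ S          g b e e $  expand S -> D e
  2  $ e D        g b e e $  expand D -> g b e G
  3  $ e G e b g  g b e e $  match g
  4  $ e G e b    b e e $    match b
  5  $ e G e      e e $      match e
Stack after step 5: $ e G (top = G).

G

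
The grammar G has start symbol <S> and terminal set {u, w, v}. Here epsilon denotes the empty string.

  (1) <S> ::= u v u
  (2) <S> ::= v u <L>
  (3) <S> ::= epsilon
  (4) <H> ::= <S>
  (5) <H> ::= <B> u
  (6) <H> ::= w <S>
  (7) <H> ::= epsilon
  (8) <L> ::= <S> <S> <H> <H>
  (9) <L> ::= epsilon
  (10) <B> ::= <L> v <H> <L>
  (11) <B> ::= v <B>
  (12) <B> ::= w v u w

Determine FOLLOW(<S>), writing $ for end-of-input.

{$, u, v, w}

FIRST(<S>): from <S>::=u v u we get {u}; from <S>::=v u <L> we get {v}; from <S>::=epsilon we get {epsilon}. So FIRST(<S>) = {epsilon, u, v}.
FIRST(<H>): from <H>::=<S> we get {epsilon, u, v}; from <H>::=<B> u we get {u, v, w}; from <H>::=w <S> we get {w}; from <H>::=epsilon we get {epsilon}. So FIRST(<H>) = {epsilon, u, v, w}.
FIRST(<L>): from <L>::=<S> <S> <H> <H> we get {epsilon, u, v, w}; from <L>::=epsilon we get {epsilon}. So FIRST(<L>) = {epsilon, u, v, w}.
FIRST(<B>): from <B>::=<L> v <H> <L> we get {u, v, w}; from <B>::=v <B> we get {v}; from <B>::=w v u w we get {w}. So FIRST(<B>) = {u, v, w}.
FOLLOW(<S>) includes $ since <S> is the start symbol.
FOLLOW(<B>): in <H>::=<B> u, <B> is followed by u with FIRST {u}; in <B>::=v <B>, the suffix after <B> is empty (adds nothing new). Thus FOLLOW(<B>) = {u}.
FOLLOW(<S>): in <H>::=<S>, the suffix after <S> is empty, so FOLLOW(<S>) ⊇ FOLLOW(<H>) = {$, u, v, w}; in <H>::=w <S>, the suffix after <S> is empty, so FOLLOW(<S>) ⊇ FOLLOW(<H>) = {$, u, v, w}; in <L>::=<S> <S> <H> <H> (occurrence 1), <S> is followed by <S> <H> <H> with FIRST {epsilon, u, v, w}; in <L>::=<S> <S> <H> <H> (occurrence 1), the suffix after <S> is nullable, so FOLLOW(<S>) ⊇ FOLLOW(<L>) = {$, u, v, w}; in <L>::=<S> <S> <H> <H> (occurrence 2), <S> is followed by <H> <H> with FIRST {epsilon, u, v, w}; in <L>::=<S> <S> <H> <H> (occurrence 2), the suffix after <S> is nullable, so FOLLOW(<S>) ⊇ FOLLOW(<L>) = {$, u, v, w}. Thus FOLLOW(<S>) = {$, u, v, w}.
FOLLOW(<L>): in <S>::=v u <L>, the suffix after <L> is empty, so FOLLOW(<L>) ⊇ FOLLOW(<S>) = {$, u, v, w}; in <B>::=<L> v <H> <L> (occurrence 1), <L> is followed by v <H> <L> with FIRST {v}; in <B>::=<L> v <H> <L> (occurrence 2), the suffix after <L> is empty, so FOLLOW(<L>) ⊇ FOLLOW(<B>) = {u}. Thus FOLLOW(<L>) = {$, u, v, w}.
FOLLOW(<H>): in <L>::=<S> <S> <H> <H> (occurrence 1), <H> is followed by <H> with FIRST {epsilon, u, v, w}; in <L>::=<S> <S> <H> <H> (occurrence 1), the suffix after <H> is nullable, so FOLLOW(<H>) ⊇ FOLLOW(<L>) = {$, u, v, w}; in <L>::=<S> <S> <H> <H> (occurrence 2), the suffix after <H> is empty, so FOLLOW(<H>) ⊇ FOLLOW(<L>) = {$, u, v, w}; in <B>::=<L> v <H> <L>, <H> is followed by <L> with FIRST {epsilon, u, v, w}; in <B>::=<L> v <H> <L>, the suffix after <H> is nullable, so FOLLOW(<H>) ⊇ FOLLOW(<B>) = {u}. Thus FOLLOW(<H>) = {$, u, v, w}.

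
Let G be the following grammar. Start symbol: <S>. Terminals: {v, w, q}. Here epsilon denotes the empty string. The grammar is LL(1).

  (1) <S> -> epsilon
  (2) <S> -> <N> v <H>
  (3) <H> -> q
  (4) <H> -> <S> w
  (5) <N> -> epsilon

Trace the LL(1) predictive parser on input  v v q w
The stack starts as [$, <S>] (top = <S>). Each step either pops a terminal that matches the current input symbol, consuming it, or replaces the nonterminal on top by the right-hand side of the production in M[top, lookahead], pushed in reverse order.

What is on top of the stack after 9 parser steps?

w

step 1: stack=$ <S>  input=v v q w $  — expand <S> -> <N> v <H>
step 2: stack=$ <H> v <N>  input=v v q w $  — expand <N> -> epsilon
step 3: stack=$ <H> v  input=v v q w $  — match v
step 4: stack=$ <H>  input=v q w $  — expand <H> -> <S> w
step 5: stack=$ w <S>  input=v q w $  — expand <S> -> <N> v <H>
step 6: stack=$ w <H> v <N>  input=v q w $  — expand <N> -> epsilon
step 7: stack=$ w <H> v  input=v q w $  — match v
step 8: stack=$ w <H>  input=q w $  — expand <H> -> q
step 9: stack=$ w q  input=q w $  — match q
Stack after step 9: $ w (top = w).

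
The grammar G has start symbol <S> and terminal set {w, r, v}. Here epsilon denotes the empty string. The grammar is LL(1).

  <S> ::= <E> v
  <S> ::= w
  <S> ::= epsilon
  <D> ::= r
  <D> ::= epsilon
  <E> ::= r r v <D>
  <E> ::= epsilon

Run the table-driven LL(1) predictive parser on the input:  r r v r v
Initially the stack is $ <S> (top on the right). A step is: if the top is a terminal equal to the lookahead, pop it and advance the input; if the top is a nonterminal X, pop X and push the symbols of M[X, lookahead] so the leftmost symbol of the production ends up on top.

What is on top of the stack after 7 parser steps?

v

step 1: stack=$ <S>  input=r r v r v $  — expand <S> ::= <E> v
step 2: stack=$ v <E>  input=r r v r v $  — expand <E> ::= r r v <D>
step 3: stack=$ v <D> v r r  input=r r v r v $  — match r
step 4: stack=$ v <D> v r  input=r v r v $  — match r
step 5: stack=$ v <D> v  input=v r v $  — match v
step 6: stack=$ v <D>  input=r v $  — expand <D> ::= r
step 7: stack=$ v r  input=r v $  — match r
Stack after step 7: $ v (top = v).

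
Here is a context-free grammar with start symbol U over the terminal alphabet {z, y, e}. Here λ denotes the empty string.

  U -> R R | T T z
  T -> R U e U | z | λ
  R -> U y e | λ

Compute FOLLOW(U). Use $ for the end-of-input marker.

FIRST(U) = {λ, e, y, z}  (via R R, T T z)
FIRST(R) = {λ, e, y, z}  (via U y e)
FIRST(T) = {λ, e, y, z}  (via R U e U)
FOLLOW(U) includes $ since U is the start symbol.
FOLLOW(T): in U->T T z (occurrence 1), T is followed by T z with FIRST {e, y, z}; in U->T T z (occurrence 2), T is followed by z with FIRST {z}. Thus FOLLOW(T) = {e, y, z}.
FOLLOW(U): in T->R U e U (occurrence 1), U is followed by e U with FIRST {e}; in T->R U e U (occurrence 2), the suffix after U is empty, so FOLLOW(U) ⊇ FOLLOW(T) = {e, y, z}; in R->U y e, U is followed by y e with FIRST {y}. Thus FOLLOW(U) = {$, e, y, z}.
FOLLOW(R): in U->R R (occurrence 1), R is followed by R with FIRST {λ, e, y, z}; in U->R R (occurrence 1), the suffix after R is nullable, so FOLLOW(R) ⊇ FOLLOW(U) = {$, e, y, z}; in U->R R (occurrence 2), the suffix after R is empty, so FOLLOW(R) ⊇ FOLLOW(U) = {$, e, y, z}; in T->R U e U, R is followed by U e U with FIRST {e, y, z}. Thus FOLLOW(R) = {$, e, y, z}.

{$, e, y, z}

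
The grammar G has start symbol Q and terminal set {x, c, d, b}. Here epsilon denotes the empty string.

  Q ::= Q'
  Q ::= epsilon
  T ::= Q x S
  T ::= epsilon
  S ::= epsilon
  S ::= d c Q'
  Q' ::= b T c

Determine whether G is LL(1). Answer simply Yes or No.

Yes

FIRST(Q) = {epsilon, b}
FIRST(T) = {epsilon, b, x}
FIRST(S) = {epsilon, d}
FIRST(Q') = {b}
FOLLOW(Q) = {$, x}
FOLLOW(T) = {c}
FOLLOW(S) = {c}
FOLLOW(Q') = {$, c, x}
Each cell of M receives at most one production.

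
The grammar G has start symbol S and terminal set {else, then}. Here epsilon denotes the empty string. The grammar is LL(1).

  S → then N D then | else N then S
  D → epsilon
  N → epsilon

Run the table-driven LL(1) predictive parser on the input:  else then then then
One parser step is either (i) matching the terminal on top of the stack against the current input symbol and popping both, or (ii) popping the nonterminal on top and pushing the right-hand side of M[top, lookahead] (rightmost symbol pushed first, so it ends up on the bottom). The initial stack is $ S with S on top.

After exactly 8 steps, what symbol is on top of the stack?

     Stack            Input                  Action
  1  $ S              else then then then $  expand S → else N then S
  2  $ S then N else  else then then then $  match else
  3  $ S then N       then then then $       expand N → epsilon
  4  $ S then         then then then $       match then
  5  $ S              then then $            expand S → then N D then
  6  $ then D N then  then then $            match then
  7  $ then D N       then $                 expand N → epsilon
  8  $ then D         then $                 expand D → epsilon
Stack after step 8: $ then (top = then).

then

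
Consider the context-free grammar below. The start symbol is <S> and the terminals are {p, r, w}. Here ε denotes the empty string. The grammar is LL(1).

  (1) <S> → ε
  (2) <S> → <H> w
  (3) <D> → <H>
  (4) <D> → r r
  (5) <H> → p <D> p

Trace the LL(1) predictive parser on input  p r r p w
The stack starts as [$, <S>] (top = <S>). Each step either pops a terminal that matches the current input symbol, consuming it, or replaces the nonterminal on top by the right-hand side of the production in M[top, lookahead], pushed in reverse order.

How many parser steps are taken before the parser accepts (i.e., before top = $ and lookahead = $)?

8

     Stack        Input        Action
  1  $ <S>        p r r p w $  expand <S> → <H> w
  2  $ w <H>      p r r p w $  expand <H> → p <D> p
  3  $ w p <D> p  p r r p w $  match p
  4  $ w p <D>    r r p w $    expand <D> → r r
  5  $ w p r r    r r p w $    match r
  6  $ w p r      r p w $      match r
  7  $ w p        p w $        match p
  8  $ w          w $          match w
Accept reached after 8 steps.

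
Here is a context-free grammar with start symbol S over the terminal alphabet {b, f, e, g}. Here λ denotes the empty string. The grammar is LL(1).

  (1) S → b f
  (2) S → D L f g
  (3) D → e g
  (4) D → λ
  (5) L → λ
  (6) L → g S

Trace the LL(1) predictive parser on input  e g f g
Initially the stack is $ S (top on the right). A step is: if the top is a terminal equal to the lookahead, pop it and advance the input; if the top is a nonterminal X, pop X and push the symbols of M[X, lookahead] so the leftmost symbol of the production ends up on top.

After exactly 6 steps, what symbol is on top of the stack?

     Stack        Input      Action
  1  $ S          e g f g $  expand S → D L f g
  2  $ g f L D    e g f g $  expand D → e g
  3  $ g f L g e  e g f g $  match e
  4  $ g f L g    g f g $    match g
  5  $ g f L      f g $      expand L → λ
  6  $ g f        f g $      match f
Stack after step 6: $ g (top = g).

g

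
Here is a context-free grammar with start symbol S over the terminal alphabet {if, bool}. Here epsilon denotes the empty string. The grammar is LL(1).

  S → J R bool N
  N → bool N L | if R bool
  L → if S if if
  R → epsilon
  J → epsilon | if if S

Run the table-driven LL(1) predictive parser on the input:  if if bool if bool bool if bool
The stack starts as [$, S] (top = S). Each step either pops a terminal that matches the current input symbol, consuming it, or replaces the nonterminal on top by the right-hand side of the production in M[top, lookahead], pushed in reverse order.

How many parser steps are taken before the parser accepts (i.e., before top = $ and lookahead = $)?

      Stack                  Input                              Action
   1  $ S                    if if bool if bool bool if bool $  expand S → J R bool N
   2  $ N bool R J           if if bool if bool bool if bool $  expand J → if if S
   3  $ N bool R S if if     if if bool if bool bool if bool $  match if
   4  $ N bool R S if        if bool if bool bool if bool $     match if
   5  $ N bool R S           bool if bool bool if bool $        expand S → J R bool N
   6  $ N bool R N bool R J  bool if bool bool if bool $        expand J → epsilon
   7  $ N bool R N bool R    bool if bool bool if bool $        expand R → epsilon
   8  $ N bool R N bool      bool if bool bool if bool $        match bool
   9  $ N bool R N           if bool bool if bool $             expand N → if R bool
  10  $ N bool R bool R if   if bool bool if bool $             match if
  11  $ N bool R bool R      bool bool if bool $                expand R → epsilon
  12  $ N bool R bool        bool bool if bool $                match bool
  13  $ N bool R             bool if bool $                     expand R → epsilon
  14  $ N bool               bool if bool $                     match bool
  15  $ N                    if bool $                          expand N → if R bool
  16  $ bool R if            if bool $                          match if
  17  $ bool R               bool $                             expand R → epsilon
  18  $ bool                 bool $                             match bool
Accept reached after 18 steps.

18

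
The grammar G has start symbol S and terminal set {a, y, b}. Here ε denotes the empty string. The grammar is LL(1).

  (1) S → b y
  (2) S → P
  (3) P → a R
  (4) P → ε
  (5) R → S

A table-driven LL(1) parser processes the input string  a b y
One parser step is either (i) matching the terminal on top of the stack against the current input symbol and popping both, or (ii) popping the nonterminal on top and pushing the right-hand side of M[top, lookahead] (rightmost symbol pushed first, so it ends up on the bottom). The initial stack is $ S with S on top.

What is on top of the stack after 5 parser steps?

b

step 1: stack=$ S  input=a b y $  — expand S → P
step 2: stack=$ P  input=a b y $  — expand P → a R
step 3: stack=$ R a  input=a b y $  — match a
step 4: stack=$ R  input=b y $  — expand R → S
step 5: stack=$ S  input=b y $  — expand S → b y
Stack after step 5: $ y b (top = b).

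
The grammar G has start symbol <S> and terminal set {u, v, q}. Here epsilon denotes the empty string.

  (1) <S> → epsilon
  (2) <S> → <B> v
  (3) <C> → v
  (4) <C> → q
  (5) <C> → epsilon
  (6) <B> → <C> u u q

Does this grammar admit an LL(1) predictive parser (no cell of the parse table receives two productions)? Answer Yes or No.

FIRST(<S>) = {epsilon, q, u, v}
FIRST(<C>) = {epsilon, q, v}
FIRST(<B>) = {q, u, v}
FOLLOW(<S>) = {$}
FOLLOW(<C>) = {u}
FOLLOW(<B>) = {v}
Each cell of M receives at most one production.

Yes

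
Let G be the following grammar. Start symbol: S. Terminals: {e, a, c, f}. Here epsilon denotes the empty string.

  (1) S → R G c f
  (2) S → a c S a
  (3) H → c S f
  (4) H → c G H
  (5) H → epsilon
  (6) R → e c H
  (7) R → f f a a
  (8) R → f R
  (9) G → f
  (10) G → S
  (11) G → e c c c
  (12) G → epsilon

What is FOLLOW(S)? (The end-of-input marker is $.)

FIRST(H): from H→c S f we get {c}; from H→c G H we get {c}; from H→epsilon we get {epsilon}. So FIRST(H) = {epsilon, c}.
FIRST(R): from R→e c H we get {e}; from R→f f a a we get {f}; from R→f R we get {f}. So FIRST(R) = {e, f}.
FIRST(S): from S→R G c f we get {e, f}; from S→a c S a we get {a}. So FIRST(S) = {a, e, f}.
FIRST(G): from G→f we get {f}; from G→S we get {a, e, f}; from G→e c c c we get {e}; from G→epsilon we get {epsilon}. So FIRST(G) = {epsilon, a, e, f}.
FOLLOW(S) includes $ since S is the start symbol.
FOLLOW(R): in S→R G c f, R is followed by G c f with FIRST {a, c, e, f}; in R→f R, the suffix after R is empty (adds nothing new). Thus FOLLOW(R) = {a, c, e, f}.
FOLLOW(H): in H→c G H, the suffix after H is empty (adds nothing new); in R→e c H, the suffix after H is empty, so FOLLOW(H) ⊇ FOLLOW(R) = {a, c, e, f}. Thus FOLLOW(H) = {a, c, e, f}.
FOLLOW(G): in S→R G c f, G is followed by c f with FIRST {c}; in H→c G H, G is followed by H with FIRST {epsilon, c}; in H→c G H, the suffix after G is nullable, so FOLLOW(G) ⊇ FOLLOW(H) = {a, c, e, f}. Thus FOLLOW(G) = {a, c, e, f}.
FOLLOW(S): in S→a c S a, S is followed by a with FIRST {a}; in H→c S f, S is followed by f with FIRST {f}; in G→S, the suffix after S is empty, so FOLLOW(S) ⊇ FOLLOW(G) = {a, c, e, f}. Thus FOLLOW(S) = {$, a, c, e, f}.

{$, a, c, e, f}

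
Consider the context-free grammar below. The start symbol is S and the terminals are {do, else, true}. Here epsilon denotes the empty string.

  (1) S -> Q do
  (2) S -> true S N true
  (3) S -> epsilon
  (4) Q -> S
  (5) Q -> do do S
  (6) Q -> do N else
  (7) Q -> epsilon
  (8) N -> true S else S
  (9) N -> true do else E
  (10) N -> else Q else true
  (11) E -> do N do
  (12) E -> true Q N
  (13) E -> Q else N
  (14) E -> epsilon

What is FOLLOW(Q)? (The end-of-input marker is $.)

{do, else, true}

FIRST(N) = {else, true}
FIRST(S) = {epsilon, do, true}  (via Q do)
FIRST(Q) = {epsilon, do, true}  (via S)
FIRST(E) = {epsilon, do, else, true}  (via Q else N)
FOLLOW(S) includes $ since S is the start symbol.
FOLLOW(Q): in S->Q do, Q is followed by do with FIRST {do}; in N->else Q else true, Q is followed by else true with FIRST {else}; in E->true Q N, Q is followed by N with FIRST {else, true}; in E->Q else N, Q is followed by else N with FIRST {else}. Thus FOLLOW(Q) = {do, else, true}.
FOLLOW(S): in S->true S N true, S is followed by N true with FIRST {else, true}; in Q->S, the suffix after S is empty, so FOLLOW(S) ⊇ FOLLOW(Q) = {do, else, true}; in Q->do do S, the suffix after S is empty, so FOLLOW(S) ⊇ FOLLOW(Q) = {do, else, true}; in N->true S else S (occurrence 1), S is followed by else S with FIRST {else}; in N->true S else S (occurrence 2), the suffix after S is empty, so FOLLOW(S) ⊇ FOLLOW(N) = {do, else, true}. Thus FOLLOW(S) = {$, do, else, true}.
FOLLOW(N): in S->true S N true, N is followed by true with FIRST {true}; in Q->do N else, N is followed by else with FIRST {else}; in E->do N do, N is followed by do with FIRST {do}; in E->true Q N, the suffix after N is empty, so FOLLOW(N) ⊇ FOLLOW(E) = {do, else, true}; in E->Q else N, the suffix after N is empty, so FOLLOW(N) ⊇ FOLLOW(E) = {do, else, true}. Thus FOLLOW(N) = {do, else, true}.
FOLLOW(E): in N->true do else E, the suffix after E is empty, so FOLLOW(E) ⊇ FOLLOW(N) = {do, else, true}. Thus FOLLOW(E) = {do, else, true}.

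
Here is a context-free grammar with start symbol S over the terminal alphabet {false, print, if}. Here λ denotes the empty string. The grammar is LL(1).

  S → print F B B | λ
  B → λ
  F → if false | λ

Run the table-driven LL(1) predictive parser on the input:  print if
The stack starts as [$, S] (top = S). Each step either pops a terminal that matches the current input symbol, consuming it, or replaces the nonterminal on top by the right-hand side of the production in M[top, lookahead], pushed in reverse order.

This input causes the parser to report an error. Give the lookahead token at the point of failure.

step 1: stack=$ S  input=print if $  — expand S → print F B B
step 2: stack=$ B B F print  input=print if $  — match print
step 3: stack=$ B B F  input=if $  — expand F → if false
step 4: stack=$ B B false if  input=if $  — match if
step 5: stack=$ B B false  input=$  — error: top is terminal false but lookahead is $

$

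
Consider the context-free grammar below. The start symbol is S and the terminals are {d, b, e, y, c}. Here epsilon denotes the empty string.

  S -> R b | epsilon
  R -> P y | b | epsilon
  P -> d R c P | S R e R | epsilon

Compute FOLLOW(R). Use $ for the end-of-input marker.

FIRST(S): from S->R b we get {b, d, e, y}; from S->epsilon we get {epsilon}. So FIRST(S) = {epsilon, b, d, e, y}.
FIRST(R): from R->P y we get {b, d, e, y}; from R->b we get {b}; from R->epsilon we get {epsilon}. So FIRST(R) = {epsilon, b, d, e, y}.
FIRST(P): from P->d R c P we get {d}; from P->S R e R we get {b, d, e, y}; from P->epsilon we get {epsilon}. So FIRST(P) = {epsilon, b, d, e, y}.
FOLLOW(S) includes $ since S is the start symbol.
FOLLOW(S): in P->S R e R, S is followed by R e R with FIRST {b, d, e, y}. Thus FOLLOW(S) = {$, b, d, e, y}.
FOLLOW(P): in R->P y, P is followed by y with FIRST {y}; in P->d R c P, the suffix after P is empty (adds nothing new). Thus FOLLOW(P) = {y}.
FOLLOW(R): in S->R b, R is followed by b with FIRST {b}; in P->d R c P, R is followed by c P with FIRST {c}; in P->S R e R (occurrence 1), R is followed by e R with FIRST {e}; in P->S R e R (occurrence 2), the suffix after R is empty, so FOLLOW(R) ⊇ FOLLOW(P) = {y}. Thus FOLLOW(R) = {b, c, e, y}.

{b, c, e, y}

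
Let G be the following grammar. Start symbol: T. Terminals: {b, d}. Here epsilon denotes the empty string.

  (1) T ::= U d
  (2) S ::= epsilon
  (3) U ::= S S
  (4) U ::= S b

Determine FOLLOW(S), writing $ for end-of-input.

FIRST(S): from S::=epsilon we get {epsilon}. So FIRST(S) = {epsilon}.
FIRST(U): from U::=S S we get {epsilon}; from U::=S b we get {b}. So FIRST(U) = {epsilon, b}.
FIRST(T): from T::=U d we get {b, d}. So FIRST(T) = {b, d}.
FOLLOW(T) includes $ since T is the start symbol.
FOLLOW(T): T appears on no right-hand side. Thus FOLLOW(T) = {$}.
FOLLOW(U): in T::=U d, U is followed by d with FIRST {d}. Thus FOLLOW(U) = {d}.
FOLLOW(S): in U::=S S (occurrence 1), S is followed by S with FIRST {epsilon}; in U::=S S (occurrence 1), the suffix after S is nullable, so FOLLOW(S) ⊇ FOLLOW(U) = {d}; in U::=S S (occurrence 2), the suffix after S is empty, so FOLLOW(S) ⊇ FOLLOW(U) = {d}; in U::=S b, S is followed by b with FIRST {b}. Thus FOLLOW(S) = {b, d}.

{b, d}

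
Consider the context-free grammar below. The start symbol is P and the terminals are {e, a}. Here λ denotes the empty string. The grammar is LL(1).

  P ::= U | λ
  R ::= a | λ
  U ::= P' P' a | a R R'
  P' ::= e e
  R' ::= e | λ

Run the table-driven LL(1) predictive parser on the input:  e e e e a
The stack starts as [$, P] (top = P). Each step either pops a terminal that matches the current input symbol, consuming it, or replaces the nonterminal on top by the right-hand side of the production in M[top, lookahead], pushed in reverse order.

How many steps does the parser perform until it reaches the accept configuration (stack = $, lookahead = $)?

9

     Stack       Input        Action
  1  $ P         e e e e a $  expand P ::= U
  2  $ U         e e e e a $  expand U ::= P' P' a
  3  $ a P' P'   e e e e a $  expand P' ::= e e
  4  $ a P' e e  e e e e a $  match e
  5  $ a P' e    e e e a $    match e
  6  $ a P'      e e a $      expand P' ::= e e
  7  $ a e e     e e a $      match e
  8  $ a e       e a $        match e
  9  $ a         a $          match a
Accept reached after 9 steps.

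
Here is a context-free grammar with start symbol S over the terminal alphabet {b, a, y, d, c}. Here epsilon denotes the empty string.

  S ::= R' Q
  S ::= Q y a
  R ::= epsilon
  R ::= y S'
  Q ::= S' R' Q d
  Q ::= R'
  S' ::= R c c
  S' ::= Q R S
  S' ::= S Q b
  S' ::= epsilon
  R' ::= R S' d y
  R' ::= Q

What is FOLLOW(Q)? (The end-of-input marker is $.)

FIRST(R): from R::=epsilon we get {epsilon}; from R::=y S' we get {y}. So FIRST(R) = {epsilon, y}.
FIRST(S): from S::=R' Q we get {c, d, y}; from S::=Q y a we get {c, d, y}. So FIRST(S) = {c, d, y}.
FIRST(Q): from Q::=S' R' Q d we get {c, d, y}; from Q::=R' we get {c, d, y}. So FIRST(Q) = {c, d, y}.
FIRST(S'): from S'::=R c c we get {c, y}; from S'::=Q R S we get {c, d, y}; from S'::=S Q b we get {c, d, y}; from S'::=epsilon we get {epsilon}. So FIRST(S') = {epsilon, c, d, y}.
FIRST(R'): from R'::=R S' d y we get {c, d, y}; from R'::=Q we get {c, d, y}. So FIRST(R') = {c, d, y}.
FOLLOW(S) includes $ since S is the start symbol.
FOLLOW(R): in S'::=R c c, R is followed by c c with FIRST {c}; in S'::=Q R S, R is followed by S with FIRST {c, d, y}; in R'::=R S' d y, R is followed by S' d y with FIRST {c, d, y}. Thus FOLLOW(R) = {c, d, y}.
FOLLOW(S'): in R::=y S', the suffix after S' is empty, so FOLLOW(S') ⊇ FOLLOW(R) = {c, d, y}; in Q::=S' R' Q d, S' is followed by R' Q d with FIRST {c, d, y}; in R'::=R S' d y, S' is followed by d y with FIRST {d}. Thus FOLLOW(S') = {c, d, y}.
FOLLOW(S): in S'::=Q R S, the suffix after S is empty, so FOLLOW(S) ⊇ FOLLOW(S') = {c, d, y}; in S'::=S Q b, S is followed by Q b with FIRST {c, d, y}. Thus FOLLOW(S) = {$, c, d, y}.
FOLLOW(Q): in S::=R' Q, the suffix after Q is empty, so FOLLOW(Q) ⊇ FOLLOW(S) = {$, c, d, y}; in S::=Q y a, Q is followed by y a with FIRST {y}; in Q::=S' R' Q d, Q is followed by d with FIRST {d}; in S'::=Q R S, Q is followed by R S with FIRST {c, d, y}; in S'::=S Q b, Q is followed by b with FIRST {b}; in R'::=Q, the suffix after Q is empty, so FOLLOW(Q) ⊇ FOLLOW(R') = {$, b, c, d, y}. Thus FOLLOW(Q) = {$, b, c, d, y}.
FOLLOW(R'): in S::=R' Q, R' is followed by Q with FIRST {c, d, y}; in Q::=S' R' Q d, R' is followed by Q d with FIRST {c, d, y}; in Q::=R', the suffix after R' is empty, so FOLLOW(R') ⊇ FOLLOW(Q) = {$, b, c, d, y}. Thus FOLLOW(R') = {$, b, c, d, y}.

{$, b, c, d, y}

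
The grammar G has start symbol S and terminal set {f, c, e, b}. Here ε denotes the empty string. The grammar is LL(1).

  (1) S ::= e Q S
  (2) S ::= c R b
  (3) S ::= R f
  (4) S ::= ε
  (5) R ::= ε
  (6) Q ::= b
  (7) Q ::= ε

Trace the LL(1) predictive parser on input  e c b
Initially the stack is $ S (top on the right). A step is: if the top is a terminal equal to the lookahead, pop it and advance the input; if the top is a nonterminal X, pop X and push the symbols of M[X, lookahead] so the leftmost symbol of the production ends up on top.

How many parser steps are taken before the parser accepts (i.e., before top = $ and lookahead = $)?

step 1: stack=$ S  input=e c b $  — expand S ::= e Q S
step 2: stack=$ S Q e  input=e c b $  — match e
step 3: stack=$ S Q  input=c b $  — expand Q ::= ε
step 4: stack=$ S  input=c b $  — expand S ::= c R b
step 5: stack=$ b R c  input=c b $  — match c
step 6: stack=$ b R  input=b $  — expand R ::= ε
step 7: stack=$ b  input=b $  — match b
Accept reached after 7 steps.

7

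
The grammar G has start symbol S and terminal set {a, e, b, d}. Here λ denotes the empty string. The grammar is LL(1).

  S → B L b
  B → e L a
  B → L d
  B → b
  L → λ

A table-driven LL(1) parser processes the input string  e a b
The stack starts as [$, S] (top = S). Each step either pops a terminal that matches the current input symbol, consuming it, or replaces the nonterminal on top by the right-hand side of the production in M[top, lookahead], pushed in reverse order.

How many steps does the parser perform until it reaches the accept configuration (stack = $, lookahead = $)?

     Stack        Input    Action
  1  $ S          e a b $  expand S → B L b
  2  $ b L B      e a b $  expand B → e L a
  3  $ b L a L e  e a b $  match e
  4  $ b L a L    a b $    expand L → λ
  5  $ b L a      a b $    match a
  6  $ b L        b $      expand L → λ
  7  $ b          b $      match b
Accept reached after 7 steps.

7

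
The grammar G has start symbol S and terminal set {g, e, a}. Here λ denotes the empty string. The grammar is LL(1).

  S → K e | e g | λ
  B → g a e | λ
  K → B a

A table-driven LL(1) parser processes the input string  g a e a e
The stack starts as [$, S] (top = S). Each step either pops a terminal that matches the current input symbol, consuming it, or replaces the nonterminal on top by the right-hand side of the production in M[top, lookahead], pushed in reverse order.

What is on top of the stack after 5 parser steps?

e

     Stack        Input        Action
  1  $ S          g a e a e $  expand S → K e
  2  $ e K        g a e a e $  expand K → B a
  3  $ e a B      g a e a e $  expand B → g a e
  4  $ e a e a g  g a e a e $  match g
  5  $ e a e a    a e a e $    match a
Stack after step 5: $ e a e (top = e).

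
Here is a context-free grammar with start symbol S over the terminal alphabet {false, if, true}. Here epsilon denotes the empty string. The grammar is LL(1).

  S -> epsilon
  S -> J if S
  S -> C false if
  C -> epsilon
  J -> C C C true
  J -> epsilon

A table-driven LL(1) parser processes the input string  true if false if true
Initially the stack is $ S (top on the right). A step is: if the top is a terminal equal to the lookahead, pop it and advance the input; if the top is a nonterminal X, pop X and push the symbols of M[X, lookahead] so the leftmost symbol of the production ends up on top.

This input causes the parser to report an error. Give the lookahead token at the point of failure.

step 1: stack=$ S  input=true if false if true $  — expand S -> J if S
step 2: stack=$ S if J  input=true if false if true $  — expand J -> C C C true
step 3: stack=$ S if true C C C  input=true if false if true $  — expand C -> epsilon
step 4: stack=$ S if true C C  input=true if false if true $  — expand C -> epsilon
step 5: stack=$ S if true C  input=true if false if true $  — expand C -> epsilon
step 6: stack=$ S if true  input=true if false if true $  — match true
step 7: stack=$ S if  input=if false if true $  — match if
step 8: stack=$ S  input=false if true $  — expand S -> C false if
step 9: stack=$ if false C  input=false if true $  — expand C -> epsilon
step 10: stack=$ if false  input=false if true $  — match false
step 11: stack=$ if  input=if true $  — match if
step 12: stack=$  input=true $  — error: stack empty but input remains

true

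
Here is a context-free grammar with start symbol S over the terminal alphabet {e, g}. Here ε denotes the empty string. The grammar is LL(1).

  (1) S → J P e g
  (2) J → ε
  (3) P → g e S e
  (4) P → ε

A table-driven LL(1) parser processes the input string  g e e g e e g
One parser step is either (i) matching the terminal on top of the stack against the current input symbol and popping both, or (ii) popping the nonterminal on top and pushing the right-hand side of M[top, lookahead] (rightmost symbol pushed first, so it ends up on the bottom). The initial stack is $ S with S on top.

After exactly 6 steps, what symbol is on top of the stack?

     Stack          Input            Action
  1  $ S            g e e g e e g $  expand S → J P e g
  2  $ g e P J      g e e g e e g $  expand J → ε
  3  $ g e P        g e e g e e g $  expand P → g e S e
  4  $ g e e S e g  g e e g e e g $  match g
  5  $ g e e S e    e e g e e g $    match e
  6  $ g e e S      e g e e g $      expand S → J P e g
Stack after step 6: $ g e e g e P J (top = J).

J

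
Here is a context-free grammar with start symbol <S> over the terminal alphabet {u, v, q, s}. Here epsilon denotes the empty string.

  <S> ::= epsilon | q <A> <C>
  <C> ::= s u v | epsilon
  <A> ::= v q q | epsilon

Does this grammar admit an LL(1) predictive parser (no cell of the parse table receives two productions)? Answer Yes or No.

Yes

FIRST(<S>) = {epsilon, q}
FIRST(<C>) = {epsilon, s}
FIRST(<A>) = {epsilon, v}
FOLLOW(<S>) = {$}
FOLLOW(<C>) = {$}
FOLLOW(<A>) = {$, s}
Each cell of M receives at most one production.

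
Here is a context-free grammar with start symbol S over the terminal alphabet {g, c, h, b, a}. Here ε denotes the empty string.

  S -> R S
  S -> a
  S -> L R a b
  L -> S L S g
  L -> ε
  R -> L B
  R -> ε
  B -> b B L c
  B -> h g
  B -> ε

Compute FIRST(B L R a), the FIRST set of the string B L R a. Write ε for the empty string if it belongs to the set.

FIRST(B): from B->b B L c we get {b}; from B->h g we get {h}; from B->ε we get {ε}. So FIRST(B) = {ε, b, h}.
FIRST(S): from S->R S we get {a, b, h}; from S->a we get {a}; from S->L R a b we get {a, b, h}. So FIRST(S) = {a, b, h}.
FIRST(L): from L->S L S g we get {a, b, h}; from L->ε we get {ε}. So FIRST(L) = {ε, a, b, h}.
FIRST(R): from R->L B we get {ε, a, b, h}; from R->ε we get {ε}. So FIRST(R) = {ε, a, b, h}.
FIRST(B L R a): take FIRST of each symbol in turn, carrying on past any symbol whose FIRST contains ε; result {a, b, h}.

{a, b, h}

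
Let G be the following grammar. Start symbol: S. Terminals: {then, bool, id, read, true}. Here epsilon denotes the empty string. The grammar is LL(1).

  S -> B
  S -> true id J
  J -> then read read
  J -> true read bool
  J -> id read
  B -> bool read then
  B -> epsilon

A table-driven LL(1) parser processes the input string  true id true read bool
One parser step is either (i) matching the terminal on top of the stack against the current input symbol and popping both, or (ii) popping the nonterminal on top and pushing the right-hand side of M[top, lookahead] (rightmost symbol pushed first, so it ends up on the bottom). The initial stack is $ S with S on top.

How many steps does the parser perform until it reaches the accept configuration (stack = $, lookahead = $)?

7

step 1: stack=$ S  input=true id true read bool $  — expand S -> true id J
step 2: stack=$ J id true  input=true id true read bool $  — match true
step 3: stack=$ J id  input=id true read bool $  — match id
step 4: stack=$ J  input=true read bool $  — expand J -> true read bool
step 5: stack=$ bool read true  input=true read bool $  — match true
step 6: stack=$ bool read  input=read bool $  — match read
step 7: stack=$ bool  input=bool $  — match bool
Accept reached after 7 steps.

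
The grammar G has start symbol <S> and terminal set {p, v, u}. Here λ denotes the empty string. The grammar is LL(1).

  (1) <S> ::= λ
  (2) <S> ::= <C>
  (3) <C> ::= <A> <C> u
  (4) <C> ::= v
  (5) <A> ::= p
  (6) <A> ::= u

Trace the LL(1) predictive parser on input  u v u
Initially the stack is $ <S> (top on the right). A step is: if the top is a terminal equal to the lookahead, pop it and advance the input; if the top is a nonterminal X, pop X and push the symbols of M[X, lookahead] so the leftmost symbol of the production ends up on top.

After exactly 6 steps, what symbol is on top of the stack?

u

     Stack        Input    Action
  1  $ <S>        u v u $  expand <S> ::= <C>
  2  $ <C>        u v u $  expand <C> ::= <A> <C> u
  3  $ u <C> <A>  u v u $  expand <A> ::= u
  4  $ u <C> u    u v u $  match u
  5  $ u <C>      v u $    expand <C> ::= v
  6  $ u v        v u $    match v
Stack after step 6: $ u (top = u).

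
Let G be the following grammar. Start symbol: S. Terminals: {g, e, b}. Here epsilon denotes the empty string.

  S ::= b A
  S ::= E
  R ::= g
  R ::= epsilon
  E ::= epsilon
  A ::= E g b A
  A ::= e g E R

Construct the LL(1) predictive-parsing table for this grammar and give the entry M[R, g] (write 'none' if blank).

R ::= g

FIRST(R) = {epsilon, g}
FIRST(E) = {epsilon}
FIRST(S) = {epsilon, b}  (via E)
FIRST(A) = {e, g}  (via E g b A)
FOLLOW(S) includes $ since S is the start symbol.
FOLLOW(A): in S::=b A, the suffix after A is empty, so FOLLOW(A) ⊇ FOLLOW(S) = {$}; in A::=E g b A, the suffix after A is empty (adds nothing new). Thus FOLLOW(A) = {$}.
FOLLOW(R): in A::=e g E R, the suffix after R is empty, so FOLLOW(R) ⊇ FOLLOW(A) = {$}. Thus FOLLOW(R) = {$}.
For R ::= g: FIRST(g) = {g}, so it goes in M[R, t] for t ∈ {g}.
For R ::= epsilon: FIRST(epsilon) = {epsilon}, so it goes in M[R, t] for t ∈ {}; since epsilon ∈ FIRST, also for every t ∈ FOLLOW(R) = {$}.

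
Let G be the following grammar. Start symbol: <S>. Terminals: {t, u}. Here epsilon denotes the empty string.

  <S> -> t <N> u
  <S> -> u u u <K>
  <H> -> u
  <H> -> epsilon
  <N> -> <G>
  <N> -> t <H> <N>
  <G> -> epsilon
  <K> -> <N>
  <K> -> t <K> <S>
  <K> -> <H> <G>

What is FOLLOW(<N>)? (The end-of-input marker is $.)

{$, t, u}

FIRST(<S>): from <S>->t <N> u we get {t}; from <S>->u u u <K> we get {u}. So FIRST(<S>) = {t, u}.
FIRST(<H>): from <H>->u we get {u}; from <H>->epsilon we get {epsilon}. So FIRST(<H>) = {epsilon, u}.
FIRST(<G>): from <G>->epsilon we get {epsilon}. So FIRST(<G>) = {epsilon}.
FIRST(<N>): from <N>-><G> we get {epsilon}; from <N>->t <H> <N> we get {t}. So FIRST(<N>) = {epsilon, t}.
FIRST(<K>): from <K>-><N> we get {epsilon, t}; from <K>->t <K> <S> we get {t}; from <K>-><H> <G> we get {epsilon, u}. So FIRST(<K>) = {epsilon, t, u}.
FOLLOW(<S>) includes $ since <S> is the start symbol.
FOLLOW(<S>): in <K>->t <K> <S>, the suffix after <S> is empty, so FOLLOW(<S>) ⊇ FOLLOW(<K>) = {$, t, u}. Thus FOLLOW(<S>) = {$, t, u}.
FOLLOW(<K>): in <S>->u u u <K>, the suffix after <K> is empty, so FOLLOW(<K>) ⊇ FOLLOW(<S>) = {$, t, u}; in <K>->t <K> <S>, <K> is followed by <S> with FIRST {t, u}. Thus FOLLOW(<K>) = {$, t, u}.
FOLLOW(<N>): in <S>->t <N> u, <N> is followed by u with FIRST {u}; in <N>->t <H> <N>, the suffix after <N> is empty (adds nothing new); in <K>-><N>, the suffix after <N> is empty, so FOLLOW(<N>) ⊇ FOLLOW(<K>) = {$, t, u}. Thus FOLLOW(<N>) = {$, t, u}.
FOLLOW(<H>): in <N>->t <H> <N>, <H> is followed by <N> with FIRST {epsilon, t}; in <N>->t <H> <N>, the suffix after <H> is nullable, so FOLLOW(<H>) ⊇ FOLLOW(<N>) = {$, t, u}; in <K>-><H> <G>, <H> is followed by <G> with FIRST {epsilon}; in <K>-><H> <G>, the suffix after <H> is nullable, so FOLLOW(<H>) ⊇ FOLLOW(<K>) = {$, t, u}. Thus FOLLOW(<H>) = {$, t, u}.
FOLLOW(<G>): in <N>-><G>, the suffix after <G> is empty, so FOLLOW(<G>) ⊇ FOLLOW(<N>) = {$, t, u}; in <K>-><H> <G>, the suffix after <G> is empty, so FOLLOW(<G>) ⊇ FOLLOW(<K>) = {$, t, u}. Thus FOLLOW(<G>) = {$, t, u}.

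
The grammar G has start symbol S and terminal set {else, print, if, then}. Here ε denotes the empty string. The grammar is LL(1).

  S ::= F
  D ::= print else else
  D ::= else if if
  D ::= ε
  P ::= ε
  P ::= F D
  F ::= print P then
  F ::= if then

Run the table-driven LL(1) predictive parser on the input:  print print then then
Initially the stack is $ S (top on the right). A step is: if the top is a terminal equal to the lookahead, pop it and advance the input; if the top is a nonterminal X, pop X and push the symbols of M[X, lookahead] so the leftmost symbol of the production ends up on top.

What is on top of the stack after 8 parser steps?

step 1: stack=$ S  input=print print then then $  — expand S ::= F
step 2: stack=$ F  input=print print then then $  — expand F ::= print P then
step 3: stack=$ then P print  input=print print then then $  — match print
step 4: stack=$ then P  input=print then then $  — expand P ::= F D
step 5: stack=$ then D F  input=print then then $  — expand F ::= print P then
step 6: stack=$ then D then P print  input=print then then $  — match print
step 7: stack=$ then D then P  input=then then $  — expand P ::= ε
step 8: stack=$ then D then  input=then then $  — match then
Stack after step 8: $ then D (top = D).

D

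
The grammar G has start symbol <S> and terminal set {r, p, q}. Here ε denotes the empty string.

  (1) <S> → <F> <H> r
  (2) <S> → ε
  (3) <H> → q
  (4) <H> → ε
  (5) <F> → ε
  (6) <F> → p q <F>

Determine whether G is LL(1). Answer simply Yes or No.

FIRST(<S>) = {ε, p, q, r}
FIRST(<H>) = {ε, q}
FIRST(<F>) = {ε, p}
FOLLOW(<S>) = {$}
FOLLOW(<H>) = {r}
FOLLOW(<F>) = {q, r}
Each cell of M receives at most one production.

Yes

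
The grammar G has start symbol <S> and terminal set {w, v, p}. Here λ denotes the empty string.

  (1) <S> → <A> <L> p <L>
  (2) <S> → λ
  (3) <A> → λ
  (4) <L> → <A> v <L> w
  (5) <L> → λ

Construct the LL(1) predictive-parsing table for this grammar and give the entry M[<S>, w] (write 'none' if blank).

none

FIRST(<A>) = {λ}
FIRST(<L>) = {λ, v}  (via <A> v <L> w)
FIRST(<S>) = {λ, p, v}  (via <A> <L> p <L>)
FOLLOW(<S>) includes $ since <S> is the start symbol.
FOLLOW(<S>): <S> appears on no right-hand side. Thus FOLLOW(<S>) = {$}.
For <S> → <A> <L> p <L>: FIRST(<A> <L> p <L>) = {p, v}, so it goes in M[<S>, t] for t ∈ {p, v}.
For <S> → λ: FIRST(λ) = {λ}, so it goes in M[<S>, t] for t ∈ {}; since λ ∈ FIRST, also for every t ∈ FOLLOW(<S>) = {$}.
None of these place a production in M[<S>, w].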